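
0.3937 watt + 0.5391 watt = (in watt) 0.9328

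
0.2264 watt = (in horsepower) 0.0003036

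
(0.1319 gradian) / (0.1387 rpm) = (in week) 2.359e-07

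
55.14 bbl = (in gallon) 2316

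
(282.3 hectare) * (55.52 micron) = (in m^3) 156.7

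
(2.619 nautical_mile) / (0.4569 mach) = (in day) 0.0003608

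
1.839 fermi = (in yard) 2.011e-15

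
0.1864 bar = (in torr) 139.8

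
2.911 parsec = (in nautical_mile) 4.85e+13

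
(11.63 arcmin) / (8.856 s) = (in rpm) 0.003648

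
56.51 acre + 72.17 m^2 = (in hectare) 22.88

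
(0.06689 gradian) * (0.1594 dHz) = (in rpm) 0.0001599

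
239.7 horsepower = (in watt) 1.787e+05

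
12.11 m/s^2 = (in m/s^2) 12.11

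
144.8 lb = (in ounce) 2317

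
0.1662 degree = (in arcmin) 9.972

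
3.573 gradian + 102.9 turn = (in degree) 3.705e+04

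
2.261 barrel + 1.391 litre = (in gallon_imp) 79.38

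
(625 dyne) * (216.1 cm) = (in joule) 0.01351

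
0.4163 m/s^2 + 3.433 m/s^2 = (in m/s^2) 3.849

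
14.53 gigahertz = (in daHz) 1.453e+09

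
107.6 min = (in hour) 1.793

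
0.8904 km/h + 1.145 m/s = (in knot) 2.706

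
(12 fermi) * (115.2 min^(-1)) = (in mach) 6.767e-17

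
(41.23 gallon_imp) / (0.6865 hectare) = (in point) 0.07739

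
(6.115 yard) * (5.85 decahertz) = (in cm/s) 3.271e+04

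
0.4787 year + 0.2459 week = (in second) 1.525e+07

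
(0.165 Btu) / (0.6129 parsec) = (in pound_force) 2.069e-15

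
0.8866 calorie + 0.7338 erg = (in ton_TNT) 8.866e-10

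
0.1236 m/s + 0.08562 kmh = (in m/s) 0.1474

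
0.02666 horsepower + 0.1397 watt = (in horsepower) 0.02685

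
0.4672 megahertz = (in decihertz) 4.672e+06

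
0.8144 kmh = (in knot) 0.4397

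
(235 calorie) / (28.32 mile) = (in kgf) 0.0022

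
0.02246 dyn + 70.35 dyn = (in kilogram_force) 7.176e-05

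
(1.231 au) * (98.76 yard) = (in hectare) 1.663e+09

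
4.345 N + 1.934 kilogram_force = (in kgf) 2.377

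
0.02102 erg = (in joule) 2.102e-09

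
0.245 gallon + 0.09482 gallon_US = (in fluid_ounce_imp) 45.27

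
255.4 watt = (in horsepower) 0.3425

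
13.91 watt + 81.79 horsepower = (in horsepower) 81.81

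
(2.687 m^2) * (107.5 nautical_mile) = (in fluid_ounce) 1.809e+10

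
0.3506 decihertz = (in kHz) 3.506e-05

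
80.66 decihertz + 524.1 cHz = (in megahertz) 1.331e-05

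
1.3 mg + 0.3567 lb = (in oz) 5.707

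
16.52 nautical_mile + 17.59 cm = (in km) 30.6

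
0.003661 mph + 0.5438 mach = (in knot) 359.9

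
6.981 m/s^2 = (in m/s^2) 6.981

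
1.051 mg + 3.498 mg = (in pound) 1.003e-05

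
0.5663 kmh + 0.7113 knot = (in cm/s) 52.32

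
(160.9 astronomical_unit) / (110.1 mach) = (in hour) 1.784e+05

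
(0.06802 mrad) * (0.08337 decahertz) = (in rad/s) 5.671e-05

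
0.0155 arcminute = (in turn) 7.176e-07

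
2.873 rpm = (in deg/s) 17.24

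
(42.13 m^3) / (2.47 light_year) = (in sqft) 1.941e-14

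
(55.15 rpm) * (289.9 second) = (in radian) 1674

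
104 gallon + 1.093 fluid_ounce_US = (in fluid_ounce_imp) 1.386e+04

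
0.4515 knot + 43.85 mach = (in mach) 43.85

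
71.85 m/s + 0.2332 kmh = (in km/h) 258.9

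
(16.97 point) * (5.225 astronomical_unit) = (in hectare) 4.679e+05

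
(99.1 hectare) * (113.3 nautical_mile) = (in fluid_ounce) 7.031e+15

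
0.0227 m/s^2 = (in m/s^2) 0.0227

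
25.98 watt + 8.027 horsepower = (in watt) 6012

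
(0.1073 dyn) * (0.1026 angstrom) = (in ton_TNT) 2.631e-27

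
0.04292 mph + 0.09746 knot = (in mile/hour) 0.1551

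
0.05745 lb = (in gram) 26.06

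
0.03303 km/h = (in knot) 0.01783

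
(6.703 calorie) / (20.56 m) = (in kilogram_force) 0.1391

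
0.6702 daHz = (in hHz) 0.06702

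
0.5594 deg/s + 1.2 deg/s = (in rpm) 0.2932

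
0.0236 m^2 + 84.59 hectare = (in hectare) 84.59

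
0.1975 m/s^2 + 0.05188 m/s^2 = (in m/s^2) 0.2494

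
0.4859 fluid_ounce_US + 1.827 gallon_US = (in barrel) 0.04359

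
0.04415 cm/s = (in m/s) 0.0004415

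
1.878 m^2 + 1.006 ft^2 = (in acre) 0.0004872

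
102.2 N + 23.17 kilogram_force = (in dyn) 3.294e+07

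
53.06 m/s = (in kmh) 191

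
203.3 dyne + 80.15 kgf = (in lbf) 176.7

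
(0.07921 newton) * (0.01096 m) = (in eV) 5.419e+15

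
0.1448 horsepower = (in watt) 108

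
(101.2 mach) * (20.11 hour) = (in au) 0.01668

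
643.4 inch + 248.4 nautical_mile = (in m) 4.601e+05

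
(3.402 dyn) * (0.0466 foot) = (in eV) 3.016e+12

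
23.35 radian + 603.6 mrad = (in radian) 23.95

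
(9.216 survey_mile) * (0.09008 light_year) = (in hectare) 1.264e+15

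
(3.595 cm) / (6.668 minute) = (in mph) 0.000201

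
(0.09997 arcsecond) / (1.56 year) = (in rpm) 9.408e-14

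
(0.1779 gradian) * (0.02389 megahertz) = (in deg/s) 3825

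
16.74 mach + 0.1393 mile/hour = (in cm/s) 5.7e+05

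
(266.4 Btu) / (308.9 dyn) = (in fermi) 9.099e+22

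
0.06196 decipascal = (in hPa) 6.196e-05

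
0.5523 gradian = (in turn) 0.001381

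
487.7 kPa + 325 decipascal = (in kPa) 487.7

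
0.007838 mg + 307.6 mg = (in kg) 0.0003076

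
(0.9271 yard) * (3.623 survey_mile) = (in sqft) 5.32e+04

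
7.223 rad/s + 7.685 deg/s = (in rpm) 70.26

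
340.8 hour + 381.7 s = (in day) 14.2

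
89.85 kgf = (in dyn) 8.811e+07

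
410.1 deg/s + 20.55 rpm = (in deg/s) 533.4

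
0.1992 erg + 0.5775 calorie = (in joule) 2.416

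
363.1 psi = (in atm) 24.71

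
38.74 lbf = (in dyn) 1.723e+07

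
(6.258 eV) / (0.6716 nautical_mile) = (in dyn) 8.061e-17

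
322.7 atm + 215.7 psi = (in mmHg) 2.564e+05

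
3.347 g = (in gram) 3.347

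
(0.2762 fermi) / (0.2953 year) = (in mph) 6.634e-23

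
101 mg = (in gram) 0.101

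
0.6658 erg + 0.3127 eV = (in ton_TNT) 1.591e-17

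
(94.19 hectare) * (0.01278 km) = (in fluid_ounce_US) 4.07e+11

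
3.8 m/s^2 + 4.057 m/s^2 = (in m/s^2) 7.857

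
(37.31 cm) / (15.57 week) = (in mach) 1.164e-10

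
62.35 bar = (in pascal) 6.235e+06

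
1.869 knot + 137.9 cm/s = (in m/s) 2.34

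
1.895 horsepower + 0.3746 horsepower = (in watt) 1692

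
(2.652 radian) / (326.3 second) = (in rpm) 0.07761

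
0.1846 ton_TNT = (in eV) 4.821e+27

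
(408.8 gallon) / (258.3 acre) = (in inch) 5.828e-05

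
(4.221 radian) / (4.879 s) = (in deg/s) 49.57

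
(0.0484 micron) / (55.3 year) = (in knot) 5.395e-17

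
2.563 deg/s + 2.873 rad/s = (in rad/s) 2.918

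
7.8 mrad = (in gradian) 0.4966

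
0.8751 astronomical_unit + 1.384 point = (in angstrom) 1.309e+21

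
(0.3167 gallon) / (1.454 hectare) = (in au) 5.512e-19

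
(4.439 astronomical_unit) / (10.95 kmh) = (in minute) 3.639e+09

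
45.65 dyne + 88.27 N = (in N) 88.27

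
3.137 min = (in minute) 3.137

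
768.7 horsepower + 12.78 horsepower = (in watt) 5.827e+05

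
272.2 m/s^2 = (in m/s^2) 272.2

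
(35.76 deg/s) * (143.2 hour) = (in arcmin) 1.106e+09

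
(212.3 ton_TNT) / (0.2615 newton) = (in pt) 9.629e+15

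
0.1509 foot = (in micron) 4.599e+04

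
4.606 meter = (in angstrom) 4.606e+10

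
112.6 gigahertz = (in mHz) 1.126e+14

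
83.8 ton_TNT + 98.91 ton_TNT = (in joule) 7.645e+11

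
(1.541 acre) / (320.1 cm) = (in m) 1948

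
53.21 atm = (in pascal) 5.392e+06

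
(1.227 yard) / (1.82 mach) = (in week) 2.994e-09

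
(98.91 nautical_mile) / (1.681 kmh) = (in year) 0.01244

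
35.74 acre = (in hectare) 14.46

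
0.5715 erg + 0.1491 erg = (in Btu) 6.83e-11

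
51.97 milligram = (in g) 0.05197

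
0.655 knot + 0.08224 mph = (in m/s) 0.3737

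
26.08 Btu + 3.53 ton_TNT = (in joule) 1.477e+10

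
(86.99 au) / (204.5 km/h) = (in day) 2.651e+06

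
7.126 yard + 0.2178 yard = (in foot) 22.03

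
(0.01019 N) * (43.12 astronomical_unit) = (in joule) 6.573e+10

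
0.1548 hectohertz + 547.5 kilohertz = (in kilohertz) 547.5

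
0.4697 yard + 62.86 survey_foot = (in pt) 5.553e+04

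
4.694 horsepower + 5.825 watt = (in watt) 3506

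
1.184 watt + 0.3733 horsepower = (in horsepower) 0.3749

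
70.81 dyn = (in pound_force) 0.0001592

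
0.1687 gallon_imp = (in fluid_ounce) 25.93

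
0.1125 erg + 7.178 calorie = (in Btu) 0.02847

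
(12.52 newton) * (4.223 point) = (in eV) 1.164e+17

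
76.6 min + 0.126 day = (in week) 0.0256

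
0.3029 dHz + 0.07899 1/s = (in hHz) 0.001093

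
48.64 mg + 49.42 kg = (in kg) 49.42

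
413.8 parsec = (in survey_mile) 7.934e+15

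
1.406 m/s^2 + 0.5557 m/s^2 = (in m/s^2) 1.962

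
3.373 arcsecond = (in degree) 0.0009369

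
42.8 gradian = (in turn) 0.107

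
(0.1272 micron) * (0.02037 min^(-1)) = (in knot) 8.394e-11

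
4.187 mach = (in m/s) 1426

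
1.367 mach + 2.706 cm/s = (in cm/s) 4.655e+04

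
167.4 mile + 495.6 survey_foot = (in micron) 2.696e+11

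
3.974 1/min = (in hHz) 0.0006623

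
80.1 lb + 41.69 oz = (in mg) 3.751e+07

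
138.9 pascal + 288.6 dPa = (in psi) 0.02433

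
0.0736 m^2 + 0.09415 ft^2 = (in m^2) 0.08235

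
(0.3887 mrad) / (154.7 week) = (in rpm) 3.967e-11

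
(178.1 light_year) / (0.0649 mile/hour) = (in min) 9.679e+17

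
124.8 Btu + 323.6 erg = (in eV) 8.218e+23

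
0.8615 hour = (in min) 51.69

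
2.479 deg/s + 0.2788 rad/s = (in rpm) 3.076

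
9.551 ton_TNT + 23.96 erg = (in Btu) 3.788e+07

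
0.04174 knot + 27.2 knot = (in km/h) 50.45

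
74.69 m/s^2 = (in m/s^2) 74.69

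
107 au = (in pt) 4.537e+16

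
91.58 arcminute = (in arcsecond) 5495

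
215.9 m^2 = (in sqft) 2324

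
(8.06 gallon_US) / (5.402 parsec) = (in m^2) 1.83e-19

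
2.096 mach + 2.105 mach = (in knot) 2781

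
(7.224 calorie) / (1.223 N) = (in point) 7.006e+04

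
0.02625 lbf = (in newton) 0.1168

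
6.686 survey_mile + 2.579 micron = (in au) 7.193e-08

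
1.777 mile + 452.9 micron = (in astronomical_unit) 1.912e-08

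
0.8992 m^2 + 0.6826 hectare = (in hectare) 0.6827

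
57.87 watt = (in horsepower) 0.0776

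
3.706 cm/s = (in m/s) 0.03706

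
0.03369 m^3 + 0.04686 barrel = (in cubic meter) 0.04114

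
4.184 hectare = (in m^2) 4.184e+04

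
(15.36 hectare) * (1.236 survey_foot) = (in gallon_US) 1.529e+07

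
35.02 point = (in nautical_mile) 6.671e-06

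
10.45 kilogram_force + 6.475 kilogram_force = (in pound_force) 37.31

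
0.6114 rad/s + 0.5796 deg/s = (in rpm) 5.935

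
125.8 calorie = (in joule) 526.3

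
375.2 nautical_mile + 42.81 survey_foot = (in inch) 2.736e+07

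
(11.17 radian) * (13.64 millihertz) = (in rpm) 1.455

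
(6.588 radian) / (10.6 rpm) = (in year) 1.882e-07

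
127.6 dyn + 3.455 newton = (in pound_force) 0.777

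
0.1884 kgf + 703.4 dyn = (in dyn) 1.855e+05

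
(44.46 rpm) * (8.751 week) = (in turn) 3.922e+06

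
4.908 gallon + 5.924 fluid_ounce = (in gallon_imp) 4.125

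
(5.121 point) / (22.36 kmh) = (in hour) 8.079e-08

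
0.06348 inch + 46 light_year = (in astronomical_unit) 2.909e+06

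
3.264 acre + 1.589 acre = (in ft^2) 2.114e+05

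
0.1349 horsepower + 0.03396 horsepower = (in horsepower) 0.1689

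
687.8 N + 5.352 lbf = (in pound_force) 160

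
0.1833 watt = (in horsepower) 0.0002458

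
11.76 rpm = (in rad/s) 1.232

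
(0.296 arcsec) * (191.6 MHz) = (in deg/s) 1.575e+04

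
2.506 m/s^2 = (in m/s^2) 2.506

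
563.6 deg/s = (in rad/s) 9.837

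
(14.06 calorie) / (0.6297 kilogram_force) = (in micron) 9.526e+06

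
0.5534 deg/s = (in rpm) 0.09223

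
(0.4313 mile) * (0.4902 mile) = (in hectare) 54.76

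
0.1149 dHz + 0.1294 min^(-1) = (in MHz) 1.365e-08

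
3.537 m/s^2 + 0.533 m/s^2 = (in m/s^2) 4.07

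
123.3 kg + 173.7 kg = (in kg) 297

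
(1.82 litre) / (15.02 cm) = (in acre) 2.994e-06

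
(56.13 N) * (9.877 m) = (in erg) 5.544e+09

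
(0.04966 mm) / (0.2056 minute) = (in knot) 7.825e-06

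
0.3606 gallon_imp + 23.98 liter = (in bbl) 0.1611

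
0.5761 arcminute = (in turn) 2.667e-05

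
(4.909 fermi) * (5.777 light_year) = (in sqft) 2888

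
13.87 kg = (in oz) 489.2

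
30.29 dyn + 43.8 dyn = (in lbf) 0.0001666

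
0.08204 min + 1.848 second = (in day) 7.836e-05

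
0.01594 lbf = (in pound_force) 0.01594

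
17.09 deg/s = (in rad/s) 0.2983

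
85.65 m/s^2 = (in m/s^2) 85.65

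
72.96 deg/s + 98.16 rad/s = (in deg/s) 5697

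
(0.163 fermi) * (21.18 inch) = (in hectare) 8.769e-21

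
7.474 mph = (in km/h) 12.03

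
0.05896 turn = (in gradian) 23.58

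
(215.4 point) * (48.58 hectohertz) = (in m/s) 369.2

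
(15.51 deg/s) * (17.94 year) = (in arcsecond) 3.159e+13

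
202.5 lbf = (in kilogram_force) 91.85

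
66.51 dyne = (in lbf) 0.0001495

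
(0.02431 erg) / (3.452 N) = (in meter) 7.042e-10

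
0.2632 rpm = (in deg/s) 1.579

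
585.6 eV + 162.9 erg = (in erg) 162.9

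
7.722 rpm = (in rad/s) 0.8086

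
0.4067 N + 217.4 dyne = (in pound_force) 0.09192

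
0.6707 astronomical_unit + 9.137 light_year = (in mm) 8.644e+19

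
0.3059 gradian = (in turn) 0.0007648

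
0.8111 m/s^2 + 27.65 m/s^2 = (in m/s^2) 28.46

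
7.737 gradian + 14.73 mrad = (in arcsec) 2.811e+04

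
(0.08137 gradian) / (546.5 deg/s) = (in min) 2.233e-06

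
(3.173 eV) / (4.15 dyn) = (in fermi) 12.25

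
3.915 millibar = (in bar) 0.003915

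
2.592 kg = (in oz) 91.43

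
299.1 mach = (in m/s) 1.018e+05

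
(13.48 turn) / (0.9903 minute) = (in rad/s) 1.425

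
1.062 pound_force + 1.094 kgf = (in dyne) 1.545e+06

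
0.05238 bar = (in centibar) 5.238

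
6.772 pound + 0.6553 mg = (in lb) 6.772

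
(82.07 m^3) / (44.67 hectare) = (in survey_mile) 1.142e-07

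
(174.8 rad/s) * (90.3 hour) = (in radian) 5.682e+07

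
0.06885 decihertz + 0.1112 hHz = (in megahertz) 1.113e-05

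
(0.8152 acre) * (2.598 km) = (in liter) 8.571e+09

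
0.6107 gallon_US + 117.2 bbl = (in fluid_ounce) 6.301e+05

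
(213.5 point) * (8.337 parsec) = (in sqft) 2.086e+17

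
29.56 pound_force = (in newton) 131.5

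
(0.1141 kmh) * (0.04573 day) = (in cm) 1.252e+04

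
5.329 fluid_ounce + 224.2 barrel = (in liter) 3.565e+04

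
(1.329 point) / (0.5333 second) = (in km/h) 0.003165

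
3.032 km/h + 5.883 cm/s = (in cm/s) 90.11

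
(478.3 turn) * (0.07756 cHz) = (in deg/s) 133.5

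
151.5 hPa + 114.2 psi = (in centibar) 802.5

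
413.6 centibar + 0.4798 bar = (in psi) 66.95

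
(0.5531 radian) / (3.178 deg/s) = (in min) 0.1662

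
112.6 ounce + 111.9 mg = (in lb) 7.038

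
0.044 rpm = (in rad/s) 0.004608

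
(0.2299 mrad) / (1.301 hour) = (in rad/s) 4.909e-08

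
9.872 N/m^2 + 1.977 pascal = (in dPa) 118.5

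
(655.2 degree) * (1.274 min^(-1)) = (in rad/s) 0.2428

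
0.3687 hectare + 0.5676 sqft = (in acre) 0.9111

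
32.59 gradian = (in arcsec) 1.056e+05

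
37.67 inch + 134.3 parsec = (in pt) 1.175e+22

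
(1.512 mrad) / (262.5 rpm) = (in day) 6.366e-10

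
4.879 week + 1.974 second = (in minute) 4.918e+04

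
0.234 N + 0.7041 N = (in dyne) 9.381e+04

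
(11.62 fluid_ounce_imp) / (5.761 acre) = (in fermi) 1.416e+07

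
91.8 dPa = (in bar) 9.18e-05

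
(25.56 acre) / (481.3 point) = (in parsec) 1.974e-11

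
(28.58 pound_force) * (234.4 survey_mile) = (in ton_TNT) 0.01146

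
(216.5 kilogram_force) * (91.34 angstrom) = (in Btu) 1.838e-08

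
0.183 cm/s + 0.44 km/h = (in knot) 0.2411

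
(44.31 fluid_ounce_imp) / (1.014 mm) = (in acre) 0.0003068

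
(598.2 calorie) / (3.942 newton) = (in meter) 634.9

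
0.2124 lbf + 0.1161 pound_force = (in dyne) 1.461e+05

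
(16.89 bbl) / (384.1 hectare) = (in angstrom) 6991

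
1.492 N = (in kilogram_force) 0.1521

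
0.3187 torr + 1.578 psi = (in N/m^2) 1.092e+04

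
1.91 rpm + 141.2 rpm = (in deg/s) 858.7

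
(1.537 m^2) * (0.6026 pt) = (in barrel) 0.002055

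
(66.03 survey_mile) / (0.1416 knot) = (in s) 1.459e+06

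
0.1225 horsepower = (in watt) 91.35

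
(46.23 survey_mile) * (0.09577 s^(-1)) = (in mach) 20.93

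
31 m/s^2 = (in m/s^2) 31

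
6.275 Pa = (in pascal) 6.275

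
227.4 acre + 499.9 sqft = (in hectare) 92.03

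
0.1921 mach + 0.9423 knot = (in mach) 0.1935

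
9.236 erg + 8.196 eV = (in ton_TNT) 2.207e-16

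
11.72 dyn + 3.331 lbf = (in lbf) 3.331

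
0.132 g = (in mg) 132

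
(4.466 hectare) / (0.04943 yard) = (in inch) 3.89e+07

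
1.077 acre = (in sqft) 4.691e+04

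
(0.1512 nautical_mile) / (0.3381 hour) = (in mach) 0.0006757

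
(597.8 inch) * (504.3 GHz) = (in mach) 2.249e+10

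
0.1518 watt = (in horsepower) 0.0002036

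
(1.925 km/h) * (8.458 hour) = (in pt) 4.615e+07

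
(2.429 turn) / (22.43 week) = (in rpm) 1.074e-05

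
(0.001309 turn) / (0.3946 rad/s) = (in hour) 5.79e-06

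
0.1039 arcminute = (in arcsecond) 6.234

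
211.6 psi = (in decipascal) 1.459e+07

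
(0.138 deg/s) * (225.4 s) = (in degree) 31.11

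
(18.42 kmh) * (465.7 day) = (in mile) 1.279e+05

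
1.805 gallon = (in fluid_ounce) 231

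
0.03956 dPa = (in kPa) 3.956e-06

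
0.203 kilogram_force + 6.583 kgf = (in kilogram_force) 6.786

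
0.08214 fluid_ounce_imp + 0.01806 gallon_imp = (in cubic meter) 8.444e-05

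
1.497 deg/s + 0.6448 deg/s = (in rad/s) 0.03738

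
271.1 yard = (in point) 7.027e+05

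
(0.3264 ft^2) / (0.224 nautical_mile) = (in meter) 7.31e-05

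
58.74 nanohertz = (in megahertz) 5.874e-14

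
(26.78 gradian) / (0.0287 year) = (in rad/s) 4.648e-07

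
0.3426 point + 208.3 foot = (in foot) 208.3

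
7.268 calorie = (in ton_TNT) 7.268e-09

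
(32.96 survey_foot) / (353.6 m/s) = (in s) 0.02841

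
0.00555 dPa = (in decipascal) 0.00555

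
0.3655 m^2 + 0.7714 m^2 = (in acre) 0.0002809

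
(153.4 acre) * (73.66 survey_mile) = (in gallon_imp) 1.619e+13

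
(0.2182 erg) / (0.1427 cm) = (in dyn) 1.529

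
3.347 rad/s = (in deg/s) 191.8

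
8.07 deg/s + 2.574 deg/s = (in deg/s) 10.64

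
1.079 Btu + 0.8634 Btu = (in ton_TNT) 4.898e-07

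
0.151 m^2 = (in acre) 3.731e-05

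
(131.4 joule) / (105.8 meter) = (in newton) 1.242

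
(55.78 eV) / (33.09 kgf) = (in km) 2.754e-23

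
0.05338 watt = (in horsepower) 7.158e-05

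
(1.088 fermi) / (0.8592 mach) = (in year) 1.179e-25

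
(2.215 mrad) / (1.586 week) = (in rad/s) 2.309e-09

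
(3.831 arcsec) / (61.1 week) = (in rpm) 4.8e-12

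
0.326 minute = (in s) 19.56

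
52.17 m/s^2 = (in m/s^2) 52.17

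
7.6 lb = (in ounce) 121.6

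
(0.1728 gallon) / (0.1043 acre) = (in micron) 1.55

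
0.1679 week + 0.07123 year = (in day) 27.17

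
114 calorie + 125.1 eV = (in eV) 2.977e+21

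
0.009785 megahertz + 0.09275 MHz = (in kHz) 102.5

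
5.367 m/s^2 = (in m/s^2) 5.367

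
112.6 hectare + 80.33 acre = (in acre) 358.6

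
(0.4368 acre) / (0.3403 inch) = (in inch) 8.051e+06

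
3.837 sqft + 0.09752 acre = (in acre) 0.09761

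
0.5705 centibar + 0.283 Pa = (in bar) 0.005708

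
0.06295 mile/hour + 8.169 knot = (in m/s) 4.231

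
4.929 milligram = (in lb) 1.087e-05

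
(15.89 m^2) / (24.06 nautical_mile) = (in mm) 0.3566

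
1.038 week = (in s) 6.278e+05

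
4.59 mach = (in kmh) 5626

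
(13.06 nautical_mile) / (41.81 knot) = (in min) 18.74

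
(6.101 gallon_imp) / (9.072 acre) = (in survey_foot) 2.479e-06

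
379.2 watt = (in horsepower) 0.5085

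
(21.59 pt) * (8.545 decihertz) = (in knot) 0.01265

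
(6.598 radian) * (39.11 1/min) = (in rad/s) 4.301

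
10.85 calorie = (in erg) 4.54e+08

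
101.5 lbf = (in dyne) 4.515e+07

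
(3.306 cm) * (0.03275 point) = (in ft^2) 4.111e-06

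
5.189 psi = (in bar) 0.3578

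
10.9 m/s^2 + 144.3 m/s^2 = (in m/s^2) 155.2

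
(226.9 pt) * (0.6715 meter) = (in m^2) 0.05375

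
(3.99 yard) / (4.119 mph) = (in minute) 0.03302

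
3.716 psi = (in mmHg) 192.2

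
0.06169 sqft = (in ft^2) 0.06169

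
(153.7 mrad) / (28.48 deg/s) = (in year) 9.805e-09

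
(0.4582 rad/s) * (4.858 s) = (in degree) 127.5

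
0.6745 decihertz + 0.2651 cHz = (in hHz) 0.000701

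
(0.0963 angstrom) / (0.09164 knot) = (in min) 3.404e-12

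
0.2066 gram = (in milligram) 206.6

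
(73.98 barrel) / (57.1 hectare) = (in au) 1.377e-16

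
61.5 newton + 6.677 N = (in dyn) 6.818e+06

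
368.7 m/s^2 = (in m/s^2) 368.7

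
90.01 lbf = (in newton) 400.4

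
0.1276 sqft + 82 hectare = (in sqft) 8.826e+06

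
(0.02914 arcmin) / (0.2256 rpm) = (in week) 5.932e-10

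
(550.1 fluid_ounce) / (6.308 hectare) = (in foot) 8.461e-07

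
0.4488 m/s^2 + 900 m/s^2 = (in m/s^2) 900.4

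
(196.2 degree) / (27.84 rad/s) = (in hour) 3.417e-05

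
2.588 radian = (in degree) 148.3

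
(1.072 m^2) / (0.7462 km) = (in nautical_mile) 7.757e-07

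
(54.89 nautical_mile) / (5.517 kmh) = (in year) 0.002103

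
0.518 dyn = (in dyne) 0.518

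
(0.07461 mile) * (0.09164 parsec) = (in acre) 8.39e+13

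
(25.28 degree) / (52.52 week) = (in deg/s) 7.959e-07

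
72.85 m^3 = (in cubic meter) 72.85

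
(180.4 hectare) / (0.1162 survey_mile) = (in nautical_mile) 5.209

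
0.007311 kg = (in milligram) 7311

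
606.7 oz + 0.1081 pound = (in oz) 608.4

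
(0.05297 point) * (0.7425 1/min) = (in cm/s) 2.312e-05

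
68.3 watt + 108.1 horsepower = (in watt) 8.068e+04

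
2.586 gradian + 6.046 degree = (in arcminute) 502.4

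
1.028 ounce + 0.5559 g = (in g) 29.7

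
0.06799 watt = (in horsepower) 9.118e-05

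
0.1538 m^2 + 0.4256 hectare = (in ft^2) 4.581e+04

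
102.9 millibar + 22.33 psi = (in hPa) 1642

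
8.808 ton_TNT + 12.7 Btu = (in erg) 3.685e+17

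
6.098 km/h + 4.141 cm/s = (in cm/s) 173.5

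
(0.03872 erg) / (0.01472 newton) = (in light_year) 2.78e-23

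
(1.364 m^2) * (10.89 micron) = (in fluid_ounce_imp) 0.5228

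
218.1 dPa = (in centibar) 0.02181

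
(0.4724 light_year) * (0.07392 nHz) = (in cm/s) 3.304e+07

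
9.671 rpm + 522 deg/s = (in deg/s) 580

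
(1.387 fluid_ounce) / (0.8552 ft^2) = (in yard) 0.0005646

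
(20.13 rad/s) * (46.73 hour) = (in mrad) 3.386e+09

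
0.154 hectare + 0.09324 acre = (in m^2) 1917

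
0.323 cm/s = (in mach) 9.486e-06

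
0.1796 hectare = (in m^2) 1796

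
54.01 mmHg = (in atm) 0.07107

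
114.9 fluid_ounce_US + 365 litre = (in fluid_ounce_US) 1.246e+04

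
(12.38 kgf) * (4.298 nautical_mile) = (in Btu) 916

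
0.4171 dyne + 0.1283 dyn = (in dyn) 0.5454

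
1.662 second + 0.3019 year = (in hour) 2645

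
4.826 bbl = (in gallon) 202.7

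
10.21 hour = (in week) 0.06077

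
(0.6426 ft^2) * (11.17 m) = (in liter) 666.8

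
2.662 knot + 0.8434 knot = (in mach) 0.005296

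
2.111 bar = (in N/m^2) 2.111e+05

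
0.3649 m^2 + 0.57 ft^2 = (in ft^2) 4.498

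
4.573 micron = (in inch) 0.00018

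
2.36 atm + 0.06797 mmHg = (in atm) 2.36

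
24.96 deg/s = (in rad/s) 0.4356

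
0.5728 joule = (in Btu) 0.0005429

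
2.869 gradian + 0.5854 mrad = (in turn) 0.007266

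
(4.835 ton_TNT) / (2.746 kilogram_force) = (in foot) 2.465e+09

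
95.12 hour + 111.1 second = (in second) 3.425e+05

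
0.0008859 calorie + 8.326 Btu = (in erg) 8.784e+10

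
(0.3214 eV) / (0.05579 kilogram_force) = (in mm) 9.412e-17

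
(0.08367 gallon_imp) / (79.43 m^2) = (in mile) 2.976e-09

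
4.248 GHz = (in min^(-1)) 2.549e+11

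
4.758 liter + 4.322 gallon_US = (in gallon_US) 5.579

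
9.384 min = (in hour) 0.1564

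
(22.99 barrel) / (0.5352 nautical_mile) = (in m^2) 0.003688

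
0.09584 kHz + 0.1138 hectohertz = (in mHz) 1.072e+05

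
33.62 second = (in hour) 0.009339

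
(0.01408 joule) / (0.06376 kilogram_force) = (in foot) 0.07388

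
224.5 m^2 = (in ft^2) 2416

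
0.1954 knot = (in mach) 0.0002952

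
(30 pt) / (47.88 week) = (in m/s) 3.655e-10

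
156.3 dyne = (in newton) 0.001563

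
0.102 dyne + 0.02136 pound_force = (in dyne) 9502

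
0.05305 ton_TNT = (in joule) 2.22e+08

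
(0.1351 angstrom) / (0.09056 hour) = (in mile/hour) 9.27e-14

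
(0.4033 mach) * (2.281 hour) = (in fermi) 1.128e+21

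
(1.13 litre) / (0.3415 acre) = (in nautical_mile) 4.415e-10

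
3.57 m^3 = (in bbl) 22.45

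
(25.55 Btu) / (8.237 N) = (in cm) 3.273e+05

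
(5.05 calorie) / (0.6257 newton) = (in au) 2.257e-10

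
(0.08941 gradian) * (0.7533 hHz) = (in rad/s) 0.1058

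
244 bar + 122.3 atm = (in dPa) 3.679e+08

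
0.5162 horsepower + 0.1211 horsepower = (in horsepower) 0.6373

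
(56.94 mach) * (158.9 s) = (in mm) 3.081e+09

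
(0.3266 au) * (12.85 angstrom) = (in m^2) 62.78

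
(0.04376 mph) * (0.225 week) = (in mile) 1.654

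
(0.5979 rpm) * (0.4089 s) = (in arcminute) 88.01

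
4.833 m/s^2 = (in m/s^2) 4.833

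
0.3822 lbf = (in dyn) 1.7e+05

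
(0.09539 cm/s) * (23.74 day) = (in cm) 1.957e+05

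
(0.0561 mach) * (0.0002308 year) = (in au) 9.294e-07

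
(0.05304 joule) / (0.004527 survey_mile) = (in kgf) 0.0007424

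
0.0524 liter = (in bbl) 0.0003296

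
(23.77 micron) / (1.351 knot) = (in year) 1.084e-12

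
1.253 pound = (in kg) 0.5684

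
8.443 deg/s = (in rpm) 1.407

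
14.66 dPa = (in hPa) 0.01466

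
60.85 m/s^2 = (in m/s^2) 60.85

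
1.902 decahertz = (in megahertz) 1.902e-05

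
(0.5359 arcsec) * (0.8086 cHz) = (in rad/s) 2.101e-08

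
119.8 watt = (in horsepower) 0.1607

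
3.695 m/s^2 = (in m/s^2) 3.695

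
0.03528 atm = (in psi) 0.5185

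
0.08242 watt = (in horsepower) 0.0001105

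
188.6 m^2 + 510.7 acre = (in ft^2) 2.225e+07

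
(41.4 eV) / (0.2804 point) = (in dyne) 6.706e-09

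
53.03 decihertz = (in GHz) 5.303e-09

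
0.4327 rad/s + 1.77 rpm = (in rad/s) 0.6181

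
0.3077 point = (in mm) 0.1085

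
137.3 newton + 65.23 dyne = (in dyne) 1.373e+07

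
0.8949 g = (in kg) 0.0008949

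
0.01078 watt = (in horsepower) 1.446e-05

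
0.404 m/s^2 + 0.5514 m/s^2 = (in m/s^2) 0.9554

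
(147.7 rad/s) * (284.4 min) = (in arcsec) 5.199e+11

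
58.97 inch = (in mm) 1498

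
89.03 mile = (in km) 143.3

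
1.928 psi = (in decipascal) 1.329e+05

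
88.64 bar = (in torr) 6.649e+04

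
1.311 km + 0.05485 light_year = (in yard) 5.675e+14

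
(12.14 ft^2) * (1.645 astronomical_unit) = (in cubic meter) 2.775e+11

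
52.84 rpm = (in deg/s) 317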